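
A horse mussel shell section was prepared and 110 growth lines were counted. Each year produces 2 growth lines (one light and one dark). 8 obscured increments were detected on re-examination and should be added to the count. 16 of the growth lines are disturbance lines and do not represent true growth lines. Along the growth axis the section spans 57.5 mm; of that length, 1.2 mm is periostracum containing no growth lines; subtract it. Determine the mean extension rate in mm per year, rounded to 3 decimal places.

1.104 mm per year

After corrections the count is 110 − 16 + 8 = 102 growth lines.
102 growth lines at 2 per year is 102 / 2 = 51 years.
The growth record spans 57.5 − 1.2 = 56.3 mm.
Mean rate = 56.3 mm / 51 years ≈ 1.104 mm per year.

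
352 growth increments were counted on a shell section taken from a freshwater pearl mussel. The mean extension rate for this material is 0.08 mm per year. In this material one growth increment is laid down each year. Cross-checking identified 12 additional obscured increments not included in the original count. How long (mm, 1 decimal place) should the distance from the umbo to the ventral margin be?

After corrections the count is 352 + 12 = 364 growth increments.
364 years at 0.08 mm/year gives 0.08 × 364 = 29.1 mm.

29.1 mm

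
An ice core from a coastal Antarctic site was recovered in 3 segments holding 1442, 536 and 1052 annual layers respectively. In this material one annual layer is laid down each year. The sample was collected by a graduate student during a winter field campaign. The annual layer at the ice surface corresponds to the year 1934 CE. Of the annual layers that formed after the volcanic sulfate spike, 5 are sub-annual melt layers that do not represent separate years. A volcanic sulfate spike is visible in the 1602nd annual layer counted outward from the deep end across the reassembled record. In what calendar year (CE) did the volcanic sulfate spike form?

Total annual layers = 1442 + 536 + 1052 = 3030.
Between annual layer 1602 and the ice surface there are 3030 − 1602 = 1428 annual layers.
Removing the 5 false annual layers leaves 1428 − 5 = 1423 true annual layers beyond the volcanic sulfate spike.
1934 − 1423 = 511 CE.

511 CE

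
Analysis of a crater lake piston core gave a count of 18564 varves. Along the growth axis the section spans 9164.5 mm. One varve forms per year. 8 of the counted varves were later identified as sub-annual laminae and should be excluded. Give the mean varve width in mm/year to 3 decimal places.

0.494 mm/year

Correcting the raw count gives 18564 − 8 = 18556 true varves.
9164.5 mm over 18556 years gives 9164.5 / 18556 ≈ 0.494 mm/year.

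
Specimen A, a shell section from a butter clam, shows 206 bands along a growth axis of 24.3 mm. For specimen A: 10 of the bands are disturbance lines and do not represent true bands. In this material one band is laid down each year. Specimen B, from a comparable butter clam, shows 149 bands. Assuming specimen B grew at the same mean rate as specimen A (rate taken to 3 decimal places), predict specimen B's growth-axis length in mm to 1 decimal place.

18.5 mm

Specimen A: true band count = 206 − 10 = 196.
A: Mean rate = 24.3 mm / 196 years ≈ 0.124 mm/year.
For B, 0.124 mm/year × 149 years = 18.5 mm.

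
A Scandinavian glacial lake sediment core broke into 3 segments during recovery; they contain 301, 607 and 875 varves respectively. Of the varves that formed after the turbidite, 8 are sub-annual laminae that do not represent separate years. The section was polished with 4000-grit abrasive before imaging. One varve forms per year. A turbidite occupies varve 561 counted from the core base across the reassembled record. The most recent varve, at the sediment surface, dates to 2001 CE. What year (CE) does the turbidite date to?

Total varves = 301 + 607 + 875 = 1783.
Between varve 561 and the sediment surface there are 1783 − 561 = 1222 varves.
Removing the 8 false varves leaves 1222 − 8 = 1214 true varves beyond the turbidite.
Counting back 1214 years from 2001 CE places the turbidite in 2001 − 1214 = 787 CE.

787 CE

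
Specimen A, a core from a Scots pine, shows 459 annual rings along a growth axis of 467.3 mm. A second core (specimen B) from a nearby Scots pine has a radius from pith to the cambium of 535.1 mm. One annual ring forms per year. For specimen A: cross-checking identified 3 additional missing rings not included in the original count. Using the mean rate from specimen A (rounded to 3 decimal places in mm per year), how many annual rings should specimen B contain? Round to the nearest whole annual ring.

529 annual rings

Specimen A: true annual ring count = 459 + 3 = 462.
A: 467.3 mm over 462 years gives 467.3 / 462 ≈ 1.011 mm/year.
For B, 535.1 / 1.011 = 529.28 years ≈ 529 annual rings.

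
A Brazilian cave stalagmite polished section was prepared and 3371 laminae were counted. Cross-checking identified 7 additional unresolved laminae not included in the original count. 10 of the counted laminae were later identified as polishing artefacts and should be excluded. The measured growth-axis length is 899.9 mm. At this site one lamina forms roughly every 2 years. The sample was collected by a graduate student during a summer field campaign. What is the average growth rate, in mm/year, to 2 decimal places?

0.13 mm/year

Adjusted count: 3371 − 10 + 7 = 3368 laminae.
3368 laminae at 2 years each span 3368 × 2 = 6736 years.
Mean rate = 899.9 mm / 6736 years ≈ 0.13 mm/year.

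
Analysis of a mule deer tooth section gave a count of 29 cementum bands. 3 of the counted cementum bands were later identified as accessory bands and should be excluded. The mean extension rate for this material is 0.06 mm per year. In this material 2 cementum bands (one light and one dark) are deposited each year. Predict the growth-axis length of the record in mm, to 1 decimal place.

0.8 mm

True cementum band count = 29 − 3 = 26.
With 2 cementum bands per year, 26 / 2 = 13 years.
13 years at 0.06 mm/year gives 0.06 × 13 = 0.8 mm.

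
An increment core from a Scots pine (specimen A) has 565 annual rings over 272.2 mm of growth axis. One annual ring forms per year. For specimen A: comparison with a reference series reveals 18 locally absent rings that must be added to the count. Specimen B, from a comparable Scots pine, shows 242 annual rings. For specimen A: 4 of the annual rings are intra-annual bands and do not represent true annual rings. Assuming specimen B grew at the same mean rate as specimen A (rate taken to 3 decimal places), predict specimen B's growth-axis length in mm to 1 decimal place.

Specimen A: after corrections the count is 565 − 4 + 18 = 579 annual rings.
A: Extension rate ≈ 272.2 / 579 = 0.470 mm/year.
B's length ≈ 0.470 × 242 = 113.7 mm.

113.7 mm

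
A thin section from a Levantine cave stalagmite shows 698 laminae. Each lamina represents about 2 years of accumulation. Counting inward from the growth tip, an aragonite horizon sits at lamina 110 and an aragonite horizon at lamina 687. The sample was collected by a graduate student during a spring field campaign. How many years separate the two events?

1154 yr

687 − 110 = 577 laminae lie between the two events.
577 laminae at 2 years each span 577 × 2 = 1154 years.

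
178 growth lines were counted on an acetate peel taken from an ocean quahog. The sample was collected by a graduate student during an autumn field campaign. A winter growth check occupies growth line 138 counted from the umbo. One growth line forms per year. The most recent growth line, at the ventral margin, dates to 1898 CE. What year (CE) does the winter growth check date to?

1858 CE

178 − 138 = 40 growth lines lie beyond the winter growth check toward the ventral margin.
The growth line at the ventral margin is 1898 CE, so the winter growth check dates to 1898 − 40 = 1858 CE.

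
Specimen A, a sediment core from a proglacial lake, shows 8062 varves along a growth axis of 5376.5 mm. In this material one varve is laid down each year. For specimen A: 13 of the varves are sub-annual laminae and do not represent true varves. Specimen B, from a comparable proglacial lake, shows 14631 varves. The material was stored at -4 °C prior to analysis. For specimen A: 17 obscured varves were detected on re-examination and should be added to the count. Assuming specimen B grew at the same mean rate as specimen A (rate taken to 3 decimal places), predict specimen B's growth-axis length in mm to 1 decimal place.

Specimen A: true varve count = 8062 − 13 + 17 = 8066.
A: Extension rate ≈ 5376.5 / 8066 = 0.667 mm per year.
For B, 0.667 mm/year × 14631 years = 9758.9 mm.

9758.9 mm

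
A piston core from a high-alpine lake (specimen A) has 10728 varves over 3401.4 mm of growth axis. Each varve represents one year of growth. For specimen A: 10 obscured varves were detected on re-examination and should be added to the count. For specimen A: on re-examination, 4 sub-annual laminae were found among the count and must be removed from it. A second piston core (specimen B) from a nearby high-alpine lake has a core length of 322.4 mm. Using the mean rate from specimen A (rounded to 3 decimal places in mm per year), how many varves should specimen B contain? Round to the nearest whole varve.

Specimen A: correcting the raw count gives 10728 − 4 + 10 = 10734 true varves.
A: 3401.4 mm over 10734 years gives 3401.4 / 10734 ≈ 0.317 mm/year.
B spans 322.4 / 0.317 = 1017.03 years ≈ 1017 varves.

1017 varves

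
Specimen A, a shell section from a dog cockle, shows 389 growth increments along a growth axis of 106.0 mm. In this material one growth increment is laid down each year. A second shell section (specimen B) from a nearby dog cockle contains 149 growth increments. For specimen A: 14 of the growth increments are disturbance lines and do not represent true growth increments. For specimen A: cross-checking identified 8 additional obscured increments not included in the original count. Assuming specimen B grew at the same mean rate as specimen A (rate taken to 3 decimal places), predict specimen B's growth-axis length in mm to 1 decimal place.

41.3 mm

Specimen A: after corrections the count is 389 − 14 + 8 = 383 growth increments.
A: 106.0 mm over 383 years gives 106.0 / 383 ≈ 0.277 mm/yr.
B's length ≈ 0.277 × 149 = 41.3 mm.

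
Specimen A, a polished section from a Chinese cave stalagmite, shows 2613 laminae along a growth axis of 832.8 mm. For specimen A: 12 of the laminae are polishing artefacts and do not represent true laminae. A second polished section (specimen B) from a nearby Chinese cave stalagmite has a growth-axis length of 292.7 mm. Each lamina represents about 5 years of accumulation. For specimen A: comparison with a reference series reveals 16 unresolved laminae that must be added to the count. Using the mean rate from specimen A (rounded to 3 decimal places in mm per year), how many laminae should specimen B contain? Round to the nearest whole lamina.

915 laminae

Specimen A: true lamina count = 2613 − 12 + 16 = 2617.
Specimen A: multiplying by 5 years per lamina: 2617 × 5 = 13085 years.
A: 832.8 mm over 13085 years gives 832.8 / 13085 ≈ 0.064 mm/year.
B spans 292.7 / 0.064 = 4573.44 years; at 5 years per lamina that is 4573.44 / 5 ≈ 915 laminae.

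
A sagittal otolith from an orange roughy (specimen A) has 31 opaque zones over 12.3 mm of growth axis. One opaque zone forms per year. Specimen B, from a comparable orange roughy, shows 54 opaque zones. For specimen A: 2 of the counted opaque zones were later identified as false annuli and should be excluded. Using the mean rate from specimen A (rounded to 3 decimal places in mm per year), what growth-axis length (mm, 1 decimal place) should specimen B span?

Specimen A: after corrections the count is 31 − 2 = 29 opaque zones.
A: Mean rate = 12.3 mm / 29 years ≈ 0.424 mm/yr.
For B, 0.424 mm/year × 54 years = 22.9 mm.

22.9 mm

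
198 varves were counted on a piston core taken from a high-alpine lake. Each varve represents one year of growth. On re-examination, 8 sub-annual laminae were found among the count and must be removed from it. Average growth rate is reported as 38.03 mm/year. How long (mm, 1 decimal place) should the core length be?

True varve count = 198 − 8 = 190.
Predicted length = 38.03 mm/year × 190 years = 7225.7 mm.

7225.7 mm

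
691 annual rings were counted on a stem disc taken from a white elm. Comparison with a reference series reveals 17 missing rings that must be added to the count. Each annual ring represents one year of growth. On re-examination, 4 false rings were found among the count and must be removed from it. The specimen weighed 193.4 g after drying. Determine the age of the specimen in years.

704 years

Adjusted count: 691 − 4 + 17 = 704 annual rings.
With a one-to-one annual ring periodicity this is 704 years.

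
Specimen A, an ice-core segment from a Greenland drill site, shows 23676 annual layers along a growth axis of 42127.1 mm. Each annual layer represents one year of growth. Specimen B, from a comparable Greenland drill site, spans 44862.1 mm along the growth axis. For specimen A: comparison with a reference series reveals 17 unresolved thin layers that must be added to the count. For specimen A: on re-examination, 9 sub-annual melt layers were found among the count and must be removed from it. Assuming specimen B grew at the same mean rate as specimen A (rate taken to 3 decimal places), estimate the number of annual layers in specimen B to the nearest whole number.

Specimen A: adjusted count: 23676 − 9 + 17 = 23684 annual layers.
A: Mean rate = 42127.1 mm / 23684 years ≈ 1.779 mm/yr.
Specimen B: 44862.1 mm / 1.779 mm per year = 25217.59 years ≈ 25218 annual layers.

25218 annual layers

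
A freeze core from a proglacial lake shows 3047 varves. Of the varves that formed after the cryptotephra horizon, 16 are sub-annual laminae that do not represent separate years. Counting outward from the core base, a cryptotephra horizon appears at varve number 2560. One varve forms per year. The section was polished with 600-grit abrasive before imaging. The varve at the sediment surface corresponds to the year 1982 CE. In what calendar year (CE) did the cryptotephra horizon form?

1511 CE

The cryptotephra horizon sits at varve 2560 from the core base, so 3047 − 2560 = 487 varves formed after it.
487 − 16 false = 471 true varves after the cryptotephra horizon.
1982 − 471 = 1511 CE.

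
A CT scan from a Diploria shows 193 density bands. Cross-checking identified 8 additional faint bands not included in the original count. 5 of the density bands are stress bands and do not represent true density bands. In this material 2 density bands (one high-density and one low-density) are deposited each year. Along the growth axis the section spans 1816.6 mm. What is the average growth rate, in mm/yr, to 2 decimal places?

True density band count = 193 − 5 + 8 = 196.
With 2 density bands per year, 196 / 2 = 98 years.
1816.6 mm over 98 years gives 1816.6 / 98 ≈ 18.54 mm/yr.

18.54 mm/yr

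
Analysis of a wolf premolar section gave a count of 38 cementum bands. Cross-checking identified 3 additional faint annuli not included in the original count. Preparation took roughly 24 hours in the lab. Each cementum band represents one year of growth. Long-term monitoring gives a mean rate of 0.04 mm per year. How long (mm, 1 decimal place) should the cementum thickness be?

1.6 mm

Correcting the raw count gives 38 + 3 = 41 true cementum bands.
Length ≈ 0.04 × 41 = 1.6 mm.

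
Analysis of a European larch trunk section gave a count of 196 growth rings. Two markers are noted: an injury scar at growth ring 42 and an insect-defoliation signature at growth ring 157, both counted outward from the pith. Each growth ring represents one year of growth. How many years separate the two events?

115 years

Separation: 157 − 42 = 115 growth rings.
That is 115 years at one growth ring per year.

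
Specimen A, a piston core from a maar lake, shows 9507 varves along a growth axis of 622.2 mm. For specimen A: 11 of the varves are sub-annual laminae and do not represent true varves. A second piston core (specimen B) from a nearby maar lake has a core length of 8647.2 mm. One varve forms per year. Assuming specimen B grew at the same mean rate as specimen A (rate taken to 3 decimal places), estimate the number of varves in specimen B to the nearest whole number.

131018 varves

Specimen A: true varve count = 9507 − 11 = 9496.
A: Mean rate = 622.2 mm / 9496 years ≈ 0.066 mm/year.
Specimen B: 8647.2 mm / 0.066 mm per year = 131018.18 years ≈ 131018 varves.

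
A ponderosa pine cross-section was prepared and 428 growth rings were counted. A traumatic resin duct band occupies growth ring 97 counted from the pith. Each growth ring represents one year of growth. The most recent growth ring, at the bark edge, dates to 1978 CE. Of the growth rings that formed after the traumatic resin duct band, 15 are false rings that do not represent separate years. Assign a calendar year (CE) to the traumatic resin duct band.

The traumatic resin duct band sits at growth ring 97 from the pith, so 428 − 97 = 331 growth rings formed after it.
Removing the 15 false growth rings leaves 331 − 15 = 316 true growth rings beyond the traumatic resin duct band.
Counting back 316 years from 1978 CE places the traumatic resin duct band in 1978 − 316 = 1662 CE.

1662 CE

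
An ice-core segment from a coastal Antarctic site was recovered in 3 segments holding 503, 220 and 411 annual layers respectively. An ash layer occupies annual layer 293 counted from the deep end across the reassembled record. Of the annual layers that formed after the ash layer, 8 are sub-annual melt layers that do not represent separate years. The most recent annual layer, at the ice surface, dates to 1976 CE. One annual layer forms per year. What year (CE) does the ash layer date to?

Total annual layers = 503 + 220 + 411 = 1134.
Between annual layer 293 and the ice surface there are 1134 − 293 = 841 annual layers.
841 − 8 false = 833 true annual layers after the ash layer.
Counting back 833 years from 1976 CE places the ash layer in 1976 − 833 = 1143 CE.

1143 CE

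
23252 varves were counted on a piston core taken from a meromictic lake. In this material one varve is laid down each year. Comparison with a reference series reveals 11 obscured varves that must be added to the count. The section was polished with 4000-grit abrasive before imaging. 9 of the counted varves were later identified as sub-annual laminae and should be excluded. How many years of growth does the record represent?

23254 years

True varve count = 23252 − 9 + 11 = 23254.
At one varve per year, that is 23254 years.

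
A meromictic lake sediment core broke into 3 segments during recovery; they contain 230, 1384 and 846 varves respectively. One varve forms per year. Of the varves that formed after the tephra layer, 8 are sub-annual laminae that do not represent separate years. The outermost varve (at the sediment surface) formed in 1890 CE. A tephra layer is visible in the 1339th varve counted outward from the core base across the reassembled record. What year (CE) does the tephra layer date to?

777 CE

Total varves = 230 + 1384 + 846 = 2460.
Between varve 1339 and the sediment surface there are 2460 − 1339 = 1121 varves.
1121 − 8 false = 1113 true varves after the tephra layer.
1890 − 1113 = 777 CE.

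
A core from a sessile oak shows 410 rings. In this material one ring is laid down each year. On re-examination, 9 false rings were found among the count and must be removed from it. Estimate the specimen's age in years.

Correcting the raw count gives 410 − 9 = 401 true rings.
At one ring per year, that is 401 years.

401 yr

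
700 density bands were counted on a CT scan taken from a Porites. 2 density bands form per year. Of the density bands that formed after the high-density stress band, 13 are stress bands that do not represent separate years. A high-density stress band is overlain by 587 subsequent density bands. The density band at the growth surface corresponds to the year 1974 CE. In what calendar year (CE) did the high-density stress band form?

587 density bands formed after the high-density stress band.
Removing the 13 false density bands leaves 587 − 13 = 574 true density bands beyond the high-density stress band.
Dividing by 2 density bands per year: 574 / 2 = 287 years.
The density band at the growth surface is 1974 CE, so the high-density stress band dates to 1974 − 287 = 1687 CE.

1687 CE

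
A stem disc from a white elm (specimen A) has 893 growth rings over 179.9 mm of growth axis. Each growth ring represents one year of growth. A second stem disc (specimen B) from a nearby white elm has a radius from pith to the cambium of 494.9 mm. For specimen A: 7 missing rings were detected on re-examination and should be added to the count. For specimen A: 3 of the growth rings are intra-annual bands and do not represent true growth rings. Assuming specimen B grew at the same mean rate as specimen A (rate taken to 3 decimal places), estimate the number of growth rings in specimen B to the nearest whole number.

Specimen A: correcting the raw count gives 893 − 3 + 7 = 897 true growth rings.
A: 179.9 mm over 897 years gives 179.9 / 897 ≈ 0.201 mm/yr.
B spans 494.9 / 0.201 = 2462.19 years ≈ 2462 growth rings.

2462 growth rings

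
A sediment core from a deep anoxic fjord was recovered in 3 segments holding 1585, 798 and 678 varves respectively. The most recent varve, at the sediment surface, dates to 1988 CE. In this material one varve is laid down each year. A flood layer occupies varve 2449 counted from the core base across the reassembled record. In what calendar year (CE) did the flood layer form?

1376 CE

Total varves = 1585 + 798 + 678 = 3061.
3061 − 2449 = 612 varves lie beyond the flood layer toward the sediment surface.
The varve at the sediment surface is 1988 CE, so the flood layer dates to 1988 − 612 = 1376 CE.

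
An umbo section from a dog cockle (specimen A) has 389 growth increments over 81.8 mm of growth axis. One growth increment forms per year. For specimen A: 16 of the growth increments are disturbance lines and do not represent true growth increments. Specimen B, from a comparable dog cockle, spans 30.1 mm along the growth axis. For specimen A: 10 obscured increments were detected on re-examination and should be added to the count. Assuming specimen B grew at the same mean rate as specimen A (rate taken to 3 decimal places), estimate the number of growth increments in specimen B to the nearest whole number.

141 growth increments

Specimen A: after corrections the count is 389 − 16 + 10 = 383 growth increments.
A: 81.8 mm over 383 years gives 81.8 / 383 ≈ 0.214 mm per year.
B spans 30.1 / 0.214 = 140.65 years ≈ 141 growth increments.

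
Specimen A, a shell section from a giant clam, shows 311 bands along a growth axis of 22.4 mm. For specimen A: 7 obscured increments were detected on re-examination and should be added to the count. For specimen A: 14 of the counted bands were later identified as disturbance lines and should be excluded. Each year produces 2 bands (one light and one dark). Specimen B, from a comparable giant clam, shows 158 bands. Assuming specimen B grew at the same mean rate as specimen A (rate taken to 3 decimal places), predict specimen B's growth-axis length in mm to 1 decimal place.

Specimen A: correcting the raw count gives 311 − 14 + 7 = 304 true bands.
Specimen A: 304 bands at 2 per year is 304 / 2 = 152 years.
A: Mean rate = 22.4 mm / 152 years ≈ 0.147 mm per year.
Specimen B: with 2 bands per year, 158 / 2 = 79 years. Length of B = 0.147 × 79 = 11.6 mm.

11.6 mm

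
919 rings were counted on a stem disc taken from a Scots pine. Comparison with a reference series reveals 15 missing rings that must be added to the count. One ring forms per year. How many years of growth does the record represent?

True ring count = 919 + 15 = 934.
With a one-to-one ring periodicity this is 934 years.

934 years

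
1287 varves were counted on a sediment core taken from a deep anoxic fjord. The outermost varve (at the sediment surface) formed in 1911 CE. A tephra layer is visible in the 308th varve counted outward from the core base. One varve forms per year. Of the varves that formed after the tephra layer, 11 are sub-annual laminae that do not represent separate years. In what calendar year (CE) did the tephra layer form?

Between varve 308 and the sediment surface there are 1287 − 308 = 979 varves.
Excluding 11 false varves: 979 − 11 = 968.
1911 − 968 = 943 CE.

943 CE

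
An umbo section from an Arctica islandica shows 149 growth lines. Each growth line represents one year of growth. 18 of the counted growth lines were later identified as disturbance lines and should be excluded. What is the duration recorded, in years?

131 years

Adjusted count: 149 − 18 = 131 growth lines.
One growth line per year makes the duration 131 years.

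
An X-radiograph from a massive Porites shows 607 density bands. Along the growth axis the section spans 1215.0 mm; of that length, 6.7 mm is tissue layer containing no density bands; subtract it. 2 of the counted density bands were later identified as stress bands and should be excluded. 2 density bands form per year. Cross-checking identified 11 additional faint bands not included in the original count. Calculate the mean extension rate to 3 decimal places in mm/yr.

3.923 mm/yr

Adjusted count: 607 − 2 + 11 = 616 density bands.
Dividing by 2 density bands per year: 616 / 2 = 308 years.
The growth record spans 1215.0 − 6.7 = 1208.3 mm.
Mean rate = 1208.3 mm / 308 years ≈ 3.923 mm/yr.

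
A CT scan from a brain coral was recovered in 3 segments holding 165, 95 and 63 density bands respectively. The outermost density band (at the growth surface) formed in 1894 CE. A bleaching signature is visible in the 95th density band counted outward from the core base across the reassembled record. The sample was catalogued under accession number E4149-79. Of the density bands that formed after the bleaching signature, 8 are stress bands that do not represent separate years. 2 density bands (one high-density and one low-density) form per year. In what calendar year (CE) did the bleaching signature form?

Total density bands = 165 + 95 + 63 = 323.
Between density band 95 and the growth surface there are 323 − 95 = 228 density bands.
Excluding 8 false density bands: 228 − 8 = 220.
220 density bands at 2 per year is 220 / 2 = 110 years.
The density band at the growth surface is 1894 CE, so the bleaching signature dates to 1894 − 110 = 1784 CE.

1784 CE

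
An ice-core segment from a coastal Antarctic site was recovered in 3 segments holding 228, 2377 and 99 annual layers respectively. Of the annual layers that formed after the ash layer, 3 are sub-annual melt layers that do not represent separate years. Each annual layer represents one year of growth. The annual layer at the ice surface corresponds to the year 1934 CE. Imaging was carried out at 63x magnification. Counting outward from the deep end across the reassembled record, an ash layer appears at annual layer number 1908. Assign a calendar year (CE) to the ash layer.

1141 CE

Total annual layers = 228 + 2377 + 99 = 2704.
Between annual layer 1908 and the ice surface there are 2704 − 1908 = 796 annual layers.
Removing the 3 false annual layers leaves 796 − 3 = 793 true annual layers beyond the ash layer.
Counting back 793 years from 1934 CE places the ash layer in 1934 − 793 = 1141 CE.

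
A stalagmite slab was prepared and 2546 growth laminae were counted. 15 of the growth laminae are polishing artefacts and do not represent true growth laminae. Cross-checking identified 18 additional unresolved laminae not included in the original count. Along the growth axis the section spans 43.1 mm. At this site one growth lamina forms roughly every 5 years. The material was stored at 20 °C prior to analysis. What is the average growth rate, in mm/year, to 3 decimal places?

0.003 mm/year

Correcting the raw count gives 2546 − 15 + 18 = 2549 true growth laminae.
At 5 years per growth lamina, 2549 × 5 = 12745 years.
Mean rate = 43.1 mm / 12745 years ≈ 0.003 mm/year.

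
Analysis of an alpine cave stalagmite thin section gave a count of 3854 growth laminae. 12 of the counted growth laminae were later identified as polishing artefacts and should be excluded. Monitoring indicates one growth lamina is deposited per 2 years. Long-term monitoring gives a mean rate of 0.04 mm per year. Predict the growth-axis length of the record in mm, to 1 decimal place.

307.4 mm

True growth lamina count = 3854 − 12 = 3842.
3842 growth laminae at 2 years each span 3842 × 2 = 7684 years.
Length ≈ 0.04 × 7684 = 307.4 mm.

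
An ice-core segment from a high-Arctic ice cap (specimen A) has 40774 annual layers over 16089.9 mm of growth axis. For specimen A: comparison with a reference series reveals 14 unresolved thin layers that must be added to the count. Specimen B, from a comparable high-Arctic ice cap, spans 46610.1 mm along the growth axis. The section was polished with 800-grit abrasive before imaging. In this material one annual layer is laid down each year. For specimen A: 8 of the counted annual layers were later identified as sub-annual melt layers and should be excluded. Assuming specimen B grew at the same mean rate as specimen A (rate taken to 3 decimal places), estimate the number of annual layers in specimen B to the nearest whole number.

118000 annual layers

Specimen A: true annual layer count = 40774 − 8 + 14 = 40780.
A: 16089.9 mm over 40780 years gives 16089.9 / 40780 ≈ 0.395 mm/year.
Specimen B: 46610.1 mm / 0.395 mm per year = 118000.25 years ≈ 118000 annual layers.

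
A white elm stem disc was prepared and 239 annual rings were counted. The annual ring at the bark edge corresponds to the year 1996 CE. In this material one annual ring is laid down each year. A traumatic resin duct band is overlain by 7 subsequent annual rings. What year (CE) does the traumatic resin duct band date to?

1989 CE

7 annual rings post-date the traumatic resin duct band.
1996 − 7 = 1989 CE.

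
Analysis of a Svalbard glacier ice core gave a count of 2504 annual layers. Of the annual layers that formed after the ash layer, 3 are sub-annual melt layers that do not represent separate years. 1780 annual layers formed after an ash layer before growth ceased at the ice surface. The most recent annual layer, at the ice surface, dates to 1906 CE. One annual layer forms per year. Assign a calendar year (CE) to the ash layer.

1780 annual layers post-date the ash layer.
Excluding 3 false annual layers: 1780 − 3 = 1777.
1906 − 1777 = 129 CE.

129 CE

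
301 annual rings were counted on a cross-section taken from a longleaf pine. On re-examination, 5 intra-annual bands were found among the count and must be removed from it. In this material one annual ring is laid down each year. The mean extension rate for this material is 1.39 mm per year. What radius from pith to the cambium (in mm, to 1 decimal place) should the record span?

True annual ring count = 301 − 5 = 296.
296 years at 1.39 mm/year gives 1.39 × 296 = 411.4 mm.

411.4 mm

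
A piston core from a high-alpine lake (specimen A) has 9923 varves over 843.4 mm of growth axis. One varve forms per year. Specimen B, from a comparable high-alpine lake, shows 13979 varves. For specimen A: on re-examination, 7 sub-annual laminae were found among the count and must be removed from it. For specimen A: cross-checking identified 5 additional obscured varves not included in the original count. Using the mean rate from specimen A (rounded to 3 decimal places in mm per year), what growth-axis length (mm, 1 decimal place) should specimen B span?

Specimen A: after corrections the count is 9923 − 7 + 5 = 9921 varves.
A: 843.4 mm over 9921 years gives 843.4 / 9921 ≈ 0.085 mm per year.
B's length ≈ 0.085 × 13979 = 1188.2 mm.

1188.2 mm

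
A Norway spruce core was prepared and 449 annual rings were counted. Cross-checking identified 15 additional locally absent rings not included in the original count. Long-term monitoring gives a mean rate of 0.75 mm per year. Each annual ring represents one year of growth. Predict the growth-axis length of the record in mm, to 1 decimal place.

After corrections the count is 449 + 15 = 464 annual rings.
Length ≈ 0.75 × 464 = 348.0 mm.

348.0 mm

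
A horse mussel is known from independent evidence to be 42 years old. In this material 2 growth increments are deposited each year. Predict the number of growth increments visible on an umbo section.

With 2 growth increments per year, 42 years would produce 42 × 2 = 84 growth increments.
So 84 growth increments should be present.

84 growth increments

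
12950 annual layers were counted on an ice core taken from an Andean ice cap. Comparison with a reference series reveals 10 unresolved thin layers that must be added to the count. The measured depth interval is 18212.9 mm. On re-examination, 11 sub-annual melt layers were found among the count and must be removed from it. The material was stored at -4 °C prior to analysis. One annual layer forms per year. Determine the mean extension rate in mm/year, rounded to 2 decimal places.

After corrections the count is 12950 − 11 + 10 = 12949 annual layers.
Mean rate = 18212.9 mm / 12949 years ≈ 1.41 mm/year.

1.41 mm/year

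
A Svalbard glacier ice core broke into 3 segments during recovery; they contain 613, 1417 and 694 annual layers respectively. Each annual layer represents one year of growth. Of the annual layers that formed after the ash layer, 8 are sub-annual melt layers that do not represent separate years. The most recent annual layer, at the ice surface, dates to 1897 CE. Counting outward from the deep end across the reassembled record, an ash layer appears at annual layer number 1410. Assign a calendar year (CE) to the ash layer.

591 CE

Total annual layers = 613 + 1417 + 694 = 2724.
2724 − 1410 = 1314 annual layers lie beyond the ash layer toward the ice surface.
Removing the 8 false annual layers leaves 1314 − 8 = 1306 true annual layers beyond the ash layer.
Counting back 1306 years from 1897 CE places the ash layer in 1897 − 1306 = 591 CE.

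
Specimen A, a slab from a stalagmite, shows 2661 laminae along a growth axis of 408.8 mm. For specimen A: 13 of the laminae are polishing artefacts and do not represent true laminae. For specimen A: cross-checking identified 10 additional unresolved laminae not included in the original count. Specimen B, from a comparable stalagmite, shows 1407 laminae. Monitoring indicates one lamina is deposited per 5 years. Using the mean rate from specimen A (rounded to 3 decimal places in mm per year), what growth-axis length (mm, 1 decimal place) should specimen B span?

218.1 mm

Specimen A: after corrections the count is 2661 − 13 + 10 = 2658 laminae.
Specimen A: 2658 laminae at 5 years each span 2658 × 5 = 13290 years.
A: 408.8 mm over 13290 years gives 408.8 / 13290 ≈ 0.031 mm per year.
Specimen B: at 5 years per lamina, 1407 × 5 = 7035 years. For B, 0.031 mm/year × 7035 years = 218.1 mm.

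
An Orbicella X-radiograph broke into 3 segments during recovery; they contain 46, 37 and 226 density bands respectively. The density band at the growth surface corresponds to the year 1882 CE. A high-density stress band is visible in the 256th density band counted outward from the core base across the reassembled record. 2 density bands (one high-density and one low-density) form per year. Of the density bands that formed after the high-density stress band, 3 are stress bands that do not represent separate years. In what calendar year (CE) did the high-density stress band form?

Total density bands = 46 + 37 + 226 = 309.
309 − 256 = 53 density bands lie beyond the high-density stress band toward the growth surface.
Removing the 3 false density bands leaves 53 − 3 = 50 true density bands beyond the high-density stress band.
Dividing by 2 density bands per year: 50 / 2 = 25 years.
1882 − 25 = 1857 CE.

1857 CE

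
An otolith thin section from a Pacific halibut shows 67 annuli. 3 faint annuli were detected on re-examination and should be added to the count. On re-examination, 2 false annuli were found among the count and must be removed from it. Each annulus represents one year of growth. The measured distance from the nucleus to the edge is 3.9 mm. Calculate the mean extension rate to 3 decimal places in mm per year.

0.057 mm per year

After corrections the count is 67 − 2 + 3 = 68 annuli.
Mean rate = 3.9 mm / 68 years ≈ 0.057 mm per year.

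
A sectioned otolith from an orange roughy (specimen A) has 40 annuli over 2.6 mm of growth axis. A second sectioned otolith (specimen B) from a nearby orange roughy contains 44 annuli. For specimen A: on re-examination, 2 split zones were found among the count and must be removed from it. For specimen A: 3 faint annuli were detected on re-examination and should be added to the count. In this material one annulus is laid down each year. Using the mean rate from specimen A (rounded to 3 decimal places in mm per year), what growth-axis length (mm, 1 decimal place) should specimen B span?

Specimen A: correcting the raw count gives 40 − 2 + 3 = 41 true annuli.
A: Mean rate = 2.6 mm / 41 years ≈ 0.063 mm per year.
Length of B = 0.063 × 44 = 2.8 mm.

2.8 mm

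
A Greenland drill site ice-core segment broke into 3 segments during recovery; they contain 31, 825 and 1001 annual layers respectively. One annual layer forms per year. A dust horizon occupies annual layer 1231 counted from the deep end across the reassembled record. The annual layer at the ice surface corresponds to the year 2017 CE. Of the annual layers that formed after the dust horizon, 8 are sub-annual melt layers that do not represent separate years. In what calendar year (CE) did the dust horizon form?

1399 CE

Total annual layers = 31 + 825 + 1001 = 1857.
The dust horizon sits at annual layer 1231 from the deep end, so 1857 − 1231 = 626 annual layers formed after it.
626 − 8 false = 618 true annual layers after the dust horizon.
2017 − 618 = 1399 CE.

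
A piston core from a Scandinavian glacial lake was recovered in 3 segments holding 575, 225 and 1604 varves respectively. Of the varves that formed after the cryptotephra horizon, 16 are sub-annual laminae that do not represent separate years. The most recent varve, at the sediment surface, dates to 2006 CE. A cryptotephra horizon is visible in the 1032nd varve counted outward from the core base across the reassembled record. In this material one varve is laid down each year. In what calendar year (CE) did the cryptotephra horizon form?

Total varves = 575 + 225 + 1604 = 2404.
2404 − 1032 = 1372 varves lie beyond the cryptotephra horizon toward the sediment surface.
Removing the 16 false varves leaves 1372 − 16 = 1356 true varves beyond the cryptotephra horizon.
2006 − 1356 = 650 CE.

650 CE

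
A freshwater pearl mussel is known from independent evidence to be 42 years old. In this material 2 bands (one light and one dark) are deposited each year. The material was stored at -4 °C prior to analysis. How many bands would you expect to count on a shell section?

With 2 bands per year, 42 years would produce 42 × 2 = 84 bands.
So 84 bands should be present.

84 bands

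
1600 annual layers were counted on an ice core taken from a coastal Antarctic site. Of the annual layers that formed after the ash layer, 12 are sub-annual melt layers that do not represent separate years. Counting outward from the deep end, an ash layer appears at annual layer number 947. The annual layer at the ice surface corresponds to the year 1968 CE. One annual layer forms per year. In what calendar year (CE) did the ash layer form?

1600 − 947 = 653 annual layers lie beyond the ash layer toward the ice surface.
Removing the 12 false annual layers leaves 653 − 12 = 641 true annual layers beyond the ash layer.
1968 − 641 = 1327 CE.

1327 CE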